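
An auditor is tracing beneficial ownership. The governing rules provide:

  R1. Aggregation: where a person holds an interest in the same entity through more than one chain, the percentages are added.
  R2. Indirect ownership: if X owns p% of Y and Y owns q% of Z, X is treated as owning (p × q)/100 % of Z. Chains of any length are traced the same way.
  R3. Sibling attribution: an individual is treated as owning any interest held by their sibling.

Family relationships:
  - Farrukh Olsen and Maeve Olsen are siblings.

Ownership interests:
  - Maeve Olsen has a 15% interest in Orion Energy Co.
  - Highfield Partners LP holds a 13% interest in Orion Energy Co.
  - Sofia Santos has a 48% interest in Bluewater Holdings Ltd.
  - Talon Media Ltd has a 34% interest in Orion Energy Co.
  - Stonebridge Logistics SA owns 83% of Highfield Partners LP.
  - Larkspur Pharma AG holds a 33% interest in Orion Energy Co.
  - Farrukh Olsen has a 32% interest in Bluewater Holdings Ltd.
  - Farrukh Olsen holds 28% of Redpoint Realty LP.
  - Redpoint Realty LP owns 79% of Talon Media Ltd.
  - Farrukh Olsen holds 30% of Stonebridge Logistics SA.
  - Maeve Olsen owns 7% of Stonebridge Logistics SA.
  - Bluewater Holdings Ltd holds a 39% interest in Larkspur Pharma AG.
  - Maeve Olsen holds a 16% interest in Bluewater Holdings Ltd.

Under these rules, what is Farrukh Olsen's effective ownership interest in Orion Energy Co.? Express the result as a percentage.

32.6907%

By sibling attribution (R3), Farrukh Olsen is treated as also owning Maeve Olsen's interest in Bluewater Holdings Ltd, giving 32% + 16% = 48%.
By sibling attribution (R3), Farrukh Olsen is treated as also owning Maeve Olsen's interest in Stonebridge Logistics SA, giving 30% + 7% = 37%.
By sibling attribution (R3), Farrukh Olsen is treated as owning Maeve Olsen's 15% interest in Orion Energy Co.
Chain via Bluewater Holdings Ltd → Larkspur Pharma AG (R2): 48% × 39% × 33% = 6.1776% of Orion Energy Co.
Chain via Stonebridge Logistics SA → Highfield Partners LP (R2): 37% × 83% × 13% = 3.9923% of Orion Energy Co.
Chain via Redpoint Realty LP → Talon Media Ltd (R2): 28% × 79% × 34% = 7.5208% of Orion Energy Co.
Direct interest in Orion Energy Co: 15%.
Aggregating (R1): 6.1776% + 3.9923% + 7.5208% + 15% = 32.6907%.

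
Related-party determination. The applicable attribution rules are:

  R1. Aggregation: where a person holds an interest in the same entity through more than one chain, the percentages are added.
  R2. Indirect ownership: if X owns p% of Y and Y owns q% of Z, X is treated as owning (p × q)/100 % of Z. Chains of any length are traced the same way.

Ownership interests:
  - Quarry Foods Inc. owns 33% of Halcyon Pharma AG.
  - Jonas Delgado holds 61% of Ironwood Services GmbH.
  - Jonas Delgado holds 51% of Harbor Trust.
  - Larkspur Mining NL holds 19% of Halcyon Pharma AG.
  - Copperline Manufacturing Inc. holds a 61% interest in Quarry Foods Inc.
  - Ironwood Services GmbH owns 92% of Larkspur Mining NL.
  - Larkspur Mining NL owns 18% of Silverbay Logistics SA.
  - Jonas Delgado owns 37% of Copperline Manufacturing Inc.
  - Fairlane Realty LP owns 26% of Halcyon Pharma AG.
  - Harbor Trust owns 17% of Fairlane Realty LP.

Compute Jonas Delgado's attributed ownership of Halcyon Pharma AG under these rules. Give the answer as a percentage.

Chain via Ironwood Services GmbH → Larkspur Mining NL (R2): 61% × 92% × 19% = 10.6628% of Halcyon Pharma AG.
Chain via Copperline Manufacturing Inc. → Quarry Foods Inc. (R2): 37% × 61% × 33% = 7.4481% of Halcyon Pharma AG.
Chain via Harbor Trust → Fairlane Realty LP (R2): 51% × 17% × 26% = 2.2542% of Halcyon Pharma AG.
Aggregating (R1): 10.6628% + 7.4481% + 2.2542% = 20.3651%.

20.3651%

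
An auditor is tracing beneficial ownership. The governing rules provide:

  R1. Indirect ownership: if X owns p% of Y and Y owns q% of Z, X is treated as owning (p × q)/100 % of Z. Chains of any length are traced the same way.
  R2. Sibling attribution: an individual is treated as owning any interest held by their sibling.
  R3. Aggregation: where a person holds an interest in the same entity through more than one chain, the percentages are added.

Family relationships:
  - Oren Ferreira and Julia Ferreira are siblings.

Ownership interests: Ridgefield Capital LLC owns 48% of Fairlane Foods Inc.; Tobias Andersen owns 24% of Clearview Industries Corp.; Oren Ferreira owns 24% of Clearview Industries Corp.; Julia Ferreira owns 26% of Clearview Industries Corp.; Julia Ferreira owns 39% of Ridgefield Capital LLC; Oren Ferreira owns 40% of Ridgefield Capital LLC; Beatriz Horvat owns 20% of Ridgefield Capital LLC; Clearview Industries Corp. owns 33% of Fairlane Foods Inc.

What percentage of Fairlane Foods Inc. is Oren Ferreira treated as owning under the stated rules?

54.42%

By sibling attribution (R2), Oren Ferreira is treated as also owning Julia Ferreira's interest in Ridgefield Capital LLC, giving 40% + 39% = 79%.
By sibling attribution (R2), Oren Ferreira is treated as also owning Julia Ferreira's interest in Clearview Industries Corp, giving 24% + 26% = 50%.
Chain via Ridgefield Capital LLC (R1): 79% × 48% = 37.92% of Fairlane Foods Inc.
Chain via Clearview Industries Corp. (R1): 50% × 33% = 16.5% of Fairlane Foods Inc.
Aggregating (R3): 37.92% + 16.5% = 54.42%.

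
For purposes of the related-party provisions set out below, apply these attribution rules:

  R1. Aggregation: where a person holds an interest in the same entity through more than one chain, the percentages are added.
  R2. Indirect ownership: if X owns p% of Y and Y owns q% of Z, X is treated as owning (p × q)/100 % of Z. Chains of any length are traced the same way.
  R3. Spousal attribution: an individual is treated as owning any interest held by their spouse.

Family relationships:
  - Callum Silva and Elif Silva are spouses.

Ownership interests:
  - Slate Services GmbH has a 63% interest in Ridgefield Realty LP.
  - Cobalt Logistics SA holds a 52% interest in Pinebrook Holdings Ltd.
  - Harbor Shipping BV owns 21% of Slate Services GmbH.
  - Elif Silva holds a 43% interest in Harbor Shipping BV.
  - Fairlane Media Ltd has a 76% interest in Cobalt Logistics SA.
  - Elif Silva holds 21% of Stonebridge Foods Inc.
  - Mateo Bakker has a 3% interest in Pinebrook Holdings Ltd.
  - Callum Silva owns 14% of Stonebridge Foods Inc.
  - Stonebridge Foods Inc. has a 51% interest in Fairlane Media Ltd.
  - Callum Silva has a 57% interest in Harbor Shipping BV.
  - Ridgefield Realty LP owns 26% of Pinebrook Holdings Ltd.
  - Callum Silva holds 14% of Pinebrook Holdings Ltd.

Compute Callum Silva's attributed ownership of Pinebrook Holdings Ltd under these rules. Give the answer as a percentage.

By spousal attribution (R3), Callum Silva is treated as also owning Elif Silva's interest in Harbor Shipping BV, giving 57% + 43% = 100%.
By spousal attribution (R3), Callum Silva is treated as also owning Elif Silva's interest in Stonebridge Foods Inc, giving 14% + 21% = 35%.
Chain via Harbor Shipping BV → Slate Services GmbH → Ridgefield Realty LP (R2): 100% × 21% × 63% × 26% = 3.4398% of Pinebrook Holdings Ltd.
Chain via Stonebridge Foods Inc. → Fairlane Media Ltd → Cobalt Logistics SA (R2): 35% × 51% × 76% × 52% = 7.05432% of Pinebrook Holdings Ltd.
Direct interest in Pinebrook Holdings Ltd: 14%.
Aggregating (R1): 3.4398% + 7.05432% + 14% = 24.49412%.

24.49412%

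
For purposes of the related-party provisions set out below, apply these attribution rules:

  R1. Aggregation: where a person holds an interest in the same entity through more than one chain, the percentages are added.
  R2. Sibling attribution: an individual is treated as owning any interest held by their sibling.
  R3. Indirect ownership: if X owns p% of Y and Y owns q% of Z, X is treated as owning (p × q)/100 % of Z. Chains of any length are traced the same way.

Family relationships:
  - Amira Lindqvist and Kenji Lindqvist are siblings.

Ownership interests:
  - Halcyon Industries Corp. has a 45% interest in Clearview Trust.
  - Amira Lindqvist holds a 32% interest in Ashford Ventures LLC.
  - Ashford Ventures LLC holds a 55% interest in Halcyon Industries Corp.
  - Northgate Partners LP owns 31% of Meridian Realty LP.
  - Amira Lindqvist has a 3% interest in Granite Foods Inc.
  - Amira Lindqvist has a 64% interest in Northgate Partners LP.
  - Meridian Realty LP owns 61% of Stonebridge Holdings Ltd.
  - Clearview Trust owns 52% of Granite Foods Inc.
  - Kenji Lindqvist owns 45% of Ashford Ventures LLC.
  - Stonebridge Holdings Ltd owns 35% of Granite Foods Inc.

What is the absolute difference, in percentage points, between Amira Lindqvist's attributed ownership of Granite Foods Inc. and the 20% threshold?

By sibling attribution (R2), Amira Lindqvist is treated as also owning Kenji Lindqvist's interest in Ashford Ventures LLC, giving 32% + 45% = 77%.
Chain via Northgate Partners LP → Meridian Realty LP → Stonebridge Holdings Ltd (R3): 64% × 31% × 61% × 35% = 4.23584% of Granite Foods Inc.
Chain via Ashford Ventures LLC → Halcyon Industries Corp. → Clearview Trust (R3): 77% × 55% × 45% × 52% = 9.9099% of Granite Foods Inc.
Direct interest in Granite Foods Inc: 3%.
Aggregating (R1): 4.23584% + 9.9099% + 3% = 17.14574%.
17.14574% falls short of the 20% threshold by 2.85426 percentage points.

2.85426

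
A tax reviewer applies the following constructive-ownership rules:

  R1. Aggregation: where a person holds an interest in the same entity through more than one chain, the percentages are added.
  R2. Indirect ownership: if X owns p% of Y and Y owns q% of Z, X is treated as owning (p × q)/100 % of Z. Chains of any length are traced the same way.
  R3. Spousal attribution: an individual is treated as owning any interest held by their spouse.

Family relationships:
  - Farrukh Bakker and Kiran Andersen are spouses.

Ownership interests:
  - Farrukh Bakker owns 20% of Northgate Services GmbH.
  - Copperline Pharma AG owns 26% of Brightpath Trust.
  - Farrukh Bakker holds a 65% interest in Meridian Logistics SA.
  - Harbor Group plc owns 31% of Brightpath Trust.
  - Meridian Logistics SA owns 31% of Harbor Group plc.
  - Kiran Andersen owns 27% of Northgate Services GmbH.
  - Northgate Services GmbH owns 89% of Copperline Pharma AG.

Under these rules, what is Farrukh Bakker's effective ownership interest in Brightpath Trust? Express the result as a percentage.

By spousal attribution (R3), Farrukh Bakker is treated as also owning Kiran Andersen's interest in Northgate Services GmbH, giving 20% + 27% = 47%.
Chain via Meridian Logistics SA → Harbor Group plc (R2): 65% × 31% × 31% = 6.2465% of Brightpath Trust.
Chain via Northgate Services GmbH → Copperline Pharma AG (R2): 47% × 89% × 26% = 10.8758% of Brightpath Trust.
Aggregating (R1): 6.2465% + 10.8758% = 17.1223%.

17.1223%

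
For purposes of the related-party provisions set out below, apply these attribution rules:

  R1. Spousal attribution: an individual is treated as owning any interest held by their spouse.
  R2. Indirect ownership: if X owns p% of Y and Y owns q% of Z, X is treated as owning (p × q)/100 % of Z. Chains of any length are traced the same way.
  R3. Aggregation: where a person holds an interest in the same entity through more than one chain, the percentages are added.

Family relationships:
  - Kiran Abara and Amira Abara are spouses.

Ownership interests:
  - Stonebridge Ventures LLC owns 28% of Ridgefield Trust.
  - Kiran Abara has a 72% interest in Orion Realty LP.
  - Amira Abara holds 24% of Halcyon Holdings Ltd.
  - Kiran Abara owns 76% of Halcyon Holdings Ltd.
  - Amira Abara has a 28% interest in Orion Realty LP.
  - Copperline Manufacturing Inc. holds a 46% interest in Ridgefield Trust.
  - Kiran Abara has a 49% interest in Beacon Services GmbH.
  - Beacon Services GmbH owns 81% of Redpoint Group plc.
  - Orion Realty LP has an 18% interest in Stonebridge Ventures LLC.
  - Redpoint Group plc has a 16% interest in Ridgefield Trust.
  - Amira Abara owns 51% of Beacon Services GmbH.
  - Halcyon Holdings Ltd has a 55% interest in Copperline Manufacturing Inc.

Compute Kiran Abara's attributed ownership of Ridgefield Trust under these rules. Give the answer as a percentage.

By spousal attribution (R1), Kiran Abara is treated as also owning Amira Abara's interest in Beacon Services GmbH, giving 49% + 51% = 100%.
By spousal attribution (R1), Kiran Abara is treated as also owning Amira Abara's interest in Orion Realty LP, giving 72% + 28% = 100%.
By spousal attribution (R1), Kiran Abara is treated as also owning Amira Abara's interest in Halcyon Holdings Ltd, giving 76% + 24% = 100%.
Chain via Beacon Services GmbH → Redpoint Group plc (R2): 100% × 81% × 16% = 12.96% of Ridgefield Trust.
Chain via Orion Realty LP → Stonebridge Ventures LLC (R2): 100% × 18% × 28% = 5.04% of Ridgefield Trust.
Chain via Halcyon Holdings Ltd → Copperline Manufacturing Inc. (R2): 100% × 55% × 46% = 25.3% of Ridgefield Trust.
Aggregating (R3): 12.96% + 5.04% + 25.3% = 43.3%.

43.3%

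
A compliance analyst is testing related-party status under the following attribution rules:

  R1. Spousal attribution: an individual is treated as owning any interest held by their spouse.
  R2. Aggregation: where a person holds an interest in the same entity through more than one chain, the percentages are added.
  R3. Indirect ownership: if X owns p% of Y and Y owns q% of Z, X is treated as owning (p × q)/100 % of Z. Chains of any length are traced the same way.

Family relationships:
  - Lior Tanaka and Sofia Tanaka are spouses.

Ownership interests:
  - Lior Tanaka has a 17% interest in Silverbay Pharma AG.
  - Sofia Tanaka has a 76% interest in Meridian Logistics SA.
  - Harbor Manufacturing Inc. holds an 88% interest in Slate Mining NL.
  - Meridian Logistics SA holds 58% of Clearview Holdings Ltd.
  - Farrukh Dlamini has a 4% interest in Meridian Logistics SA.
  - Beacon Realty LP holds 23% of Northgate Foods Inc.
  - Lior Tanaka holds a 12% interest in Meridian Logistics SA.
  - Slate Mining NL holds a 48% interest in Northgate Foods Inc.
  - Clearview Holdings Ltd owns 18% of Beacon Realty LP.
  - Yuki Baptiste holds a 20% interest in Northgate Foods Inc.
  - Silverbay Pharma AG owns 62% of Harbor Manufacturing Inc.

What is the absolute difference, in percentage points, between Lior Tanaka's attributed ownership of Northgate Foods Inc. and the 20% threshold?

13.434848

By spousal attribution (R1), Lior Tanaka is treated as also owning Sofia Tanaka's interest in Meridian Logistics SA, giving 12% + 76% = 88%.
Chain via Silverbay Pharma AG → Harbor Manufacturing Inc. → Slate Mining NL (R3): 17% × 62% × 88% × 48% = 4.452096% of Northgate Foods Inc.
Chain via Meridian Logistics SA → Clearview Holdings Ltd → Beacon Realty LP (R3): 88% × 58% × 18% × 23% = 2.113056% of Northgate Foods Inc.
Aggregating (R2): 4.452096% + 2.113056% = 6.565152%.
6.565152% falls short of the 20% threshold by 13.434848 percentage points.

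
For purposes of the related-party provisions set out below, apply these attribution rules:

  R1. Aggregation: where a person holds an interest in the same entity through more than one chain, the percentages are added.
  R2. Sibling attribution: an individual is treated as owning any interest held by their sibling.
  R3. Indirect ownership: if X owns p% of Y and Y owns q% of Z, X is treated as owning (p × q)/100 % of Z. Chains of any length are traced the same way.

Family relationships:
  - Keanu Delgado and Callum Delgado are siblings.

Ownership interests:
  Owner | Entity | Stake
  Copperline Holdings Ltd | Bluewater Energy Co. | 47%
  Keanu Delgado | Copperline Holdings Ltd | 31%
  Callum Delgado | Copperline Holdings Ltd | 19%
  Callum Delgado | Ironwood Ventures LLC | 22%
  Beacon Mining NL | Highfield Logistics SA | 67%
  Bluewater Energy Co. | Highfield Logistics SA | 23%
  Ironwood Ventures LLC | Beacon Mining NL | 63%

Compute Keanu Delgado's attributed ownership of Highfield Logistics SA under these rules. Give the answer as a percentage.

14.6912%

By sibling attribution (R2), Keanu Delgado is treated as also owning Callum Delgado's interest in Copperline Holdings Ltd, giving 31% + 19% = 50%.
By sibling attribution (R2), Keanu Delgado is treated as owning Callum Delgado's 22% interest in Ironwood Ventures LLC.
Chain via Copperline Holdings Ltd → Bluewater Energy Co. (R3): 50% × 47% × 23% = 5.405% of Highfield Logistics SA.
Chain via Ironwood Ventures LLC → Beacon Mining NL (R3): 22% × 63% × 67% = 9.2862% of Highfield Logistics SA.
Aggregating (R1): 5.405% + 9.2862% = 14.6912%.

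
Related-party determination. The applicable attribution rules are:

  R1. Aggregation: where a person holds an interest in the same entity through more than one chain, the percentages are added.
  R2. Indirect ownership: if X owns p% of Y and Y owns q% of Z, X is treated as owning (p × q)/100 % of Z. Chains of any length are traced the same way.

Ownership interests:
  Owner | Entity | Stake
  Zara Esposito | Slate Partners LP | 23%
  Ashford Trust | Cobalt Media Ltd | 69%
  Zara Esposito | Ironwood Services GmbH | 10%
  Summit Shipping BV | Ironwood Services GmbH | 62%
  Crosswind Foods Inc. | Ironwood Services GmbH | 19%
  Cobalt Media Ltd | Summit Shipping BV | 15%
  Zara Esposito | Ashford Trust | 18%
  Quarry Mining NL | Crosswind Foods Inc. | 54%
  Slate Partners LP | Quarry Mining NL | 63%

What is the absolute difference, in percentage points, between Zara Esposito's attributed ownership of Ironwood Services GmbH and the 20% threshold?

Chain via Slate Partners LP → Quarry Mining NL → Crosswind Foods Inc. (R2): 23% × 63% × 54% × 19% = 1.486674% of Ironwood Services GmbH.
Chain via Ashford Trust → Cobalt Media Ltd → Summit Shipping BV (R2): 18% × 69% × 15% × 62% = 1.15506% of Ironwood Services GmbH.
Direct interest in Ironwood Services GmbH: 10%.
Aggregating (R1): 1.486674% + 1.15506% + 10% = 12.641734%.
12.641734% falls short of the 20% threshold by 7.358266 percentage points.

7.358266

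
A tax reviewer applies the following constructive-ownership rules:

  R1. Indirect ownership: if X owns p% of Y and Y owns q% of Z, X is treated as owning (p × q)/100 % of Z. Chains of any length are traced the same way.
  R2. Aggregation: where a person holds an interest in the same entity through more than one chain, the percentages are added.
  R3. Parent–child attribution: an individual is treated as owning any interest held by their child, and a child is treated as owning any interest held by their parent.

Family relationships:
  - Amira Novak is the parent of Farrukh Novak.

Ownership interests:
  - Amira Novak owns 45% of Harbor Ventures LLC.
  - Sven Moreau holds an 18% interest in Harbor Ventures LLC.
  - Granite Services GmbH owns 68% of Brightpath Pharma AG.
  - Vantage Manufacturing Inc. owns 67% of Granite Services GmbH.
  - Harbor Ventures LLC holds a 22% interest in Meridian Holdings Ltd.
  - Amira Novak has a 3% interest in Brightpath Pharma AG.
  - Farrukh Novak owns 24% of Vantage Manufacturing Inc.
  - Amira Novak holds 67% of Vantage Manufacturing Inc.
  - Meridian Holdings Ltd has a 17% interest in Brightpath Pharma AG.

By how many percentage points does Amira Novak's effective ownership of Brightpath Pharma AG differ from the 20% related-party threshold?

26.1426

By parent–child attribution (R3), Amira Novak is treated as also owning Farrukh Novak's interest in Vantage Manufacturing Inc, giving 67% + 24% = 91%.
Chain via Vantage Manufacturing Inc. → Granite Services GmbH (R1): 91% × 67% × 68% = 41.4596% of Brightpath Pharma AG.
Chain via Harbor Ventures LLC → Meridian Holdings Ltd (R1): 45% × 22% × 17% = 1.683% of Brightpath Pharma AG.
Direct interest in Brightpath Pharma AG: 3%.
Aggregating (R2): 41.4596% + 1.683% + 3% = 46.1426%.
46.1426% exceeds the 20% threshold by 26.1426 percentage points.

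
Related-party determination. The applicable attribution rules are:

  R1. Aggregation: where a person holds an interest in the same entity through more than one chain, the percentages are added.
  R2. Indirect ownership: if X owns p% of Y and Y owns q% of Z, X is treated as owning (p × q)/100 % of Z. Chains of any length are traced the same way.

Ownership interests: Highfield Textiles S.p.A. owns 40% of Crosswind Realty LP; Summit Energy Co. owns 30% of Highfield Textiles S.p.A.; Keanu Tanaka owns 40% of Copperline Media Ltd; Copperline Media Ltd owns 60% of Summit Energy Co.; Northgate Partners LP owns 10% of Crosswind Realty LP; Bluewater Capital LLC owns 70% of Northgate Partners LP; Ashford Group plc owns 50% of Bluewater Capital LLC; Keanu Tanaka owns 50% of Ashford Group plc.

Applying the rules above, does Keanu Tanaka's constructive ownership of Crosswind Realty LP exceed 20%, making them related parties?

Chain via Ashford Group plc → Bluewater Capital LLC → Northgate Partners LP (R2): 50% × 50% × 70% × 10% = 1.75% of Crosswind Realty LP.
Chain via Copperline Media Ltd → Summit Energy Co. → Highfield Textiles S.p.A. (R2): 40% × 60% × 30% × 40% = 2.88% of Crosswind Realty LP.
Aggregating (R1): 1.75% + 2.88% = 4.63%.
4.63% does not exceed the 20% threshold, so Keanu is not a related party to Crosswind Realty LP.

No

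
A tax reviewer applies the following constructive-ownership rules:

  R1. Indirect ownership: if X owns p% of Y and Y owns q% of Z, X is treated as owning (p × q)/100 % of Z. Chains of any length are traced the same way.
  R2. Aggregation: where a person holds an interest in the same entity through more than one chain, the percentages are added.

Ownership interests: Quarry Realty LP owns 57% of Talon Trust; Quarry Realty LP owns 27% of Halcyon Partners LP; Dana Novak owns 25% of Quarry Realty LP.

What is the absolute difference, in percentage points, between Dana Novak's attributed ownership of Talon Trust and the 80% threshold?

65.75

Chain via Quarry Realty LP (R1): 25% × 57% = 14.25% of Talon Trust.
14.25% falls short of the 80% threshold by 65.75 percentage points.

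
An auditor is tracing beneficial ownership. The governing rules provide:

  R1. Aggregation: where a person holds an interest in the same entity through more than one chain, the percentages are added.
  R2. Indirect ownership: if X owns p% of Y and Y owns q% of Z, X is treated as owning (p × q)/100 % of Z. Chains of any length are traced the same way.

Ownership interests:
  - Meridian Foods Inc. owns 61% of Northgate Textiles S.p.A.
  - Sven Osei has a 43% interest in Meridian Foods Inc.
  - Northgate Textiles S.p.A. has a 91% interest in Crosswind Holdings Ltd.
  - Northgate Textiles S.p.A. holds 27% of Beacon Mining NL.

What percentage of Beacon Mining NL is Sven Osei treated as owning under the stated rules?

7.0821%

Chain via Meridian Foods Inc. → Northgate Textiles S.p.A. (R2): 43% × 61% × 27% = 7.0821% of Beacon Mining NL.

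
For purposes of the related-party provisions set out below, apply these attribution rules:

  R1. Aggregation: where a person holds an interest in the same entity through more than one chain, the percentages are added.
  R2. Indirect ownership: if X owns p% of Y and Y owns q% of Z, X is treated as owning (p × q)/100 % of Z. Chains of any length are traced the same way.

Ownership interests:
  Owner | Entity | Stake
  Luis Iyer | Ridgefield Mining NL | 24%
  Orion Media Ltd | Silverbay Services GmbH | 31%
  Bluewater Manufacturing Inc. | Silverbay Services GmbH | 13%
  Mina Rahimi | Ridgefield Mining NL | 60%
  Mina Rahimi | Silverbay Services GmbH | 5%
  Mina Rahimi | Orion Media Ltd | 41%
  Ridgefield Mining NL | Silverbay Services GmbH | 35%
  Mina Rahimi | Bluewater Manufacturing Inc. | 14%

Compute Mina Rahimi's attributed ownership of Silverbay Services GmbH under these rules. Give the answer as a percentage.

Chain via Bluewater Manufacturing Inc. (R2): 14% × 13% = 1.82% of Silverbay Services GmbH.
Chain via Orion Media Ltd (R2): 41% × 31% = 12.71% of Silverbay Services GmbH.
Chain via Ridgefield Mining NL (R2): 60% × 35% = 21% of Silverbay Services GmbH.
Direct interest in Silverbay Services GmbH: 5%.
Aggregating (R1): 1.82% + 12.71% + 21% + 5% = 40.53%.

40.53%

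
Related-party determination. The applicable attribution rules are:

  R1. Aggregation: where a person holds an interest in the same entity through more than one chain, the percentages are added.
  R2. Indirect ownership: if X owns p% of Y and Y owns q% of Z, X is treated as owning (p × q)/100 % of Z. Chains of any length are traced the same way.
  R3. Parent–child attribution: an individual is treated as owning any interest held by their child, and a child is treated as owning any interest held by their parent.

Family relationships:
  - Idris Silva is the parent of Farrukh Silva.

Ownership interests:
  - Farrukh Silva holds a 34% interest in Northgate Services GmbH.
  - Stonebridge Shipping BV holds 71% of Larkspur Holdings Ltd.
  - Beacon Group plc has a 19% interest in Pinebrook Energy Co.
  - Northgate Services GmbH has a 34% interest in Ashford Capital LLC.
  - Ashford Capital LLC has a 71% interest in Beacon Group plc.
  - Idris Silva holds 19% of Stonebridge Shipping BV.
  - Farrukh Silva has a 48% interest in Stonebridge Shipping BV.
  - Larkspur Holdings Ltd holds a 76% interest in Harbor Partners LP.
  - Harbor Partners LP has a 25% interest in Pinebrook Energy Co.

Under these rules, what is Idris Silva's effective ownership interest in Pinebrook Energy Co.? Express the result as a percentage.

By parent–child attribution (R3), Idris Silva is treated as also owning Farrukh Silva's interest in Stonebridge Shipping BV, giving 19% + 48% = 67%.
By parent–child attribution (R3), Idris Silva is treated as owning Farrukh Silva's 34% interest in Northgate Services GmbH.
Chain via Stonebridge Shipping BV → Larkspur Holdings Ltd → Harbor Partners LP (R2): 67% × 71% × 76% × 25% = 9.0383% of Pinebrook Energy Co.
Chain via Northgate Services GmbH → Ashford Capital LLC → Beacon Group plc (R2): 34% × 34% × 71% × 19% = 1.559444% of Pinebrook Energy Co.
Aggregating (R1): 9.0383% + 1.559444% = 10.597744%.

10.597744%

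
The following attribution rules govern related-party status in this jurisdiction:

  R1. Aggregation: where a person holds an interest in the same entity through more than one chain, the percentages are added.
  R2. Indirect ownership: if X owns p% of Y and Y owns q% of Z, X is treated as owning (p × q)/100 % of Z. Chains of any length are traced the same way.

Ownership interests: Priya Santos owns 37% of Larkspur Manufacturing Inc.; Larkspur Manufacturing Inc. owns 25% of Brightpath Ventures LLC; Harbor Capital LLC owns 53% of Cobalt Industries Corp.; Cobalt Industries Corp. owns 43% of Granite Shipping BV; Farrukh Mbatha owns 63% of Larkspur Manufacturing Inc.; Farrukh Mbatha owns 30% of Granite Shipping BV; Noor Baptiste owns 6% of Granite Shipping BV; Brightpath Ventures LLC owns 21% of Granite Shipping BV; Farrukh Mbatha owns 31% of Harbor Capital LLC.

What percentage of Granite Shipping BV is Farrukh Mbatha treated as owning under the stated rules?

40.3724%

Chain via Harbor Capital LLC → Cobalt Industries Corp. (R2): 31% × 53% × 43% = 7.0649% of Granite Shipping BV.
Chain via Larkspur Manufacturing Inc. → Brightpath Ventures LLC (R2): 63% × 25% × 21% = 3.3075% of Granite Shipping BV.
Direct interest in Granite Shipping BV: 30%.
Aggregating (R1): 7.0649% + 3.3075% + 30% = 40.3724%.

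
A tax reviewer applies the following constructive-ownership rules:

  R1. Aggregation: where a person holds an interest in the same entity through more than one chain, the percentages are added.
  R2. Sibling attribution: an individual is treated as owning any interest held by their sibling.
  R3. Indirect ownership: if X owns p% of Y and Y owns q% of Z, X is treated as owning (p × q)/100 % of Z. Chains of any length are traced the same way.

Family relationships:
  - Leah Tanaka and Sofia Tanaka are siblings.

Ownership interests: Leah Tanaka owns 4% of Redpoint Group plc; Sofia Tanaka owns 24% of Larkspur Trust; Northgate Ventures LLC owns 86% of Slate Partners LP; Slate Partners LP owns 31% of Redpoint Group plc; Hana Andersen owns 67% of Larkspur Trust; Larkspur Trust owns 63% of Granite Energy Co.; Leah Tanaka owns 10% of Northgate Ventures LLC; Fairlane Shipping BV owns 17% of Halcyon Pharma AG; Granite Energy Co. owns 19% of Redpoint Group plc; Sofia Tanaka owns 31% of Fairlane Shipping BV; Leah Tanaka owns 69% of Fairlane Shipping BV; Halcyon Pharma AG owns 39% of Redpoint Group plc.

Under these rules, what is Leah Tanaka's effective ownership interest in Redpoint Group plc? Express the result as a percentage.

By sibling attribution (R2), Leah Tanaka is treated as also owning Sofia Tanaka's interest in Fairlane Shipping BV, giving 69% + 31% = 100%.
By sibling attribution (R2), Leah Tanaka is treated as owning Sofia Tanaka's 24% interest in Larkspur Trust.
Chain via Fairlane Shipping BV → Halcyon Pharma AG (R3): 100% × 17% × 39% = 6.63% of Redpoint Group plc.
Chain via Northgate Ventures LLC → Slate Partners LP (R3): 10% × 86% × 31% = 2.666% of Redpoint Group plc.
Direct interest in Redpoint Group plc: 4%.
Chain via Larkspur Trust → Granite Energy Co. (R3): 24% × 63% × 19% = 2.8728% of Redpoint Group plc.
Aggregating (R1): 6.63% + 2.666% + 4% + 2.8728% = 16.1688%.

16.1688%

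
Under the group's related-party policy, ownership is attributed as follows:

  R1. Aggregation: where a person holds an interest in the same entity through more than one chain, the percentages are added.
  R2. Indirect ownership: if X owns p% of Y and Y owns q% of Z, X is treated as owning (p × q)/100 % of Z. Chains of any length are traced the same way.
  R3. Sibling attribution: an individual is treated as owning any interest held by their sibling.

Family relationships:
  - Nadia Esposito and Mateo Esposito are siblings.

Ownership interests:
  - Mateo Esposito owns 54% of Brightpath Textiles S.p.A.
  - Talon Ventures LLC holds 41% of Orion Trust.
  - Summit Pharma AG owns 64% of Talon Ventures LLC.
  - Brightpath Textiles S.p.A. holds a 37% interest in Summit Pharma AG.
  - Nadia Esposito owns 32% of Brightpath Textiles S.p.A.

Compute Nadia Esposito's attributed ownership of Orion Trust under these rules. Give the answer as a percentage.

8.349568%

By sibling attribution (R3), Nadia Esposito is treated as also owning Mateo Esposito's interest in Brightpath Textiles S.p.A, giving 32% + 54% = 86%.
Chain via Brightpath Textiles S.p.A. → Summit Pharma AG → Talon Ventures LLC (R2): 86% × 37% × 64% × 41% = 8.349568% of Orion Trust.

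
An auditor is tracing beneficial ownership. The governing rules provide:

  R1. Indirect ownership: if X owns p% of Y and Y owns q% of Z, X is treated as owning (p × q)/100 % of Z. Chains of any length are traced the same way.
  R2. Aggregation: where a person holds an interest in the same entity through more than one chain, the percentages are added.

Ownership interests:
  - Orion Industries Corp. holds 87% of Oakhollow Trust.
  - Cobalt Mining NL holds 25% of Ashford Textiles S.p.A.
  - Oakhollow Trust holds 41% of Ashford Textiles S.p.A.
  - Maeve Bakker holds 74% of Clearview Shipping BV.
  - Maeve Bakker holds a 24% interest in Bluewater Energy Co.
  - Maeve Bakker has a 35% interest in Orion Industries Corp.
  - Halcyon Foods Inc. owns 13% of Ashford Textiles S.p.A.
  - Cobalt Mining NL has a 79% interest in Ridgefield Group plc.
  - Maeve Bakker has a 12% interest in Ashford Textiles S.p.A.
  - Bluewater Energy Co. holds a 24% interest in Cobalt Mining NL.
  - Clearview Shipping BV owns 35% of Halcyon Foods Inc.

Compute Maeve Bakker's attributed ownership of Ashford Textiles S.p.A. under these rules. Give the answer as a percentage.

Chain via Orion Industries Corp. → Oakhollow Trust (R1): 35% × 87% × 41% = 12.4845% of Ashford Textiles S.p.A.
Chain via Bluewater Energy Co. → Cobalt Mining NL (R1): 24% × 24% × 25% = 1.44% of Ashford Textiles S.p.A.
Chain via Clearview Shipping BV → Halcyon Foods Inc. (R1): 74% × 35% × 13% = 3.367% of Ashford Textiles S.p.A.
Direct interest in Ashford Textiles S.p.A: 12%.
Aggregating (R2): 12.4845% + 1.44% + 3.367% + 12% = 29.2915%.

29.2915%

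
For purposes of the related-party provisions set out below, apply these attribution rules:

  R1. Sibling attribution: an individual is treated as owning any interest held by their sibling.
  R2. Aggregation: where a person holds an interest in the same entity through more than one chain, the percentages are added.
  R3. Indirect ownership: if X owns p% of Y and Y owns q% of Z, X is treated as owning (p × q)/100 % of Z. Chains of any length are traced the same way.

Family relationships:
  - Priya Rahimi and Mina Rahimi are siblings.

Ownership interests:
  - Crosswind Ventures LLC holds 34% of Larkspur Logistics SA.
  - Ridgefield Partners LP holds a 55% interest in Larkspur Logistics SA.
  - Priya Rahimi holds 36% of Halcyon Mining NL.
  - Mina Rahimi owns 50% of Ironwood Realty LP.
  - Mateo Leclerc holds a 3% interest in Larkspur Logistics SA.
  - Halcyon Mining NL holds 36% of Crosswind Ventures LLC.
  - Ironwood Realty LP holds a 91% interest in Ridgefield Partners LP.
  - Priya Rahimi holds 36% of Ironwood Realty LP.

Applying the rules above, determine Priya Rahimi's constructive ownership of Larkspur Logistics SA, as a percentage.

47.4494%

By sibling attribution (R1), Priya Rahimi is treated as also owning Mina Rahimi's interest in Ironwood Realty LP, giving 36% + 50% = 86%.
Chain via Ironwood Realty LP → Ridgefield Partners LP (R3): 86% × 91% × 55% = 43.043% of Larkspur Logistics SA.
Chain via Halcyon Mining NL → Crosswind Ventures LLC (R3): 36% × 36% × 34% = 4.4064% of Larkspur Logistics SA.
Aggregating (R2): 43.043% + 4.4064% = 47.4494%.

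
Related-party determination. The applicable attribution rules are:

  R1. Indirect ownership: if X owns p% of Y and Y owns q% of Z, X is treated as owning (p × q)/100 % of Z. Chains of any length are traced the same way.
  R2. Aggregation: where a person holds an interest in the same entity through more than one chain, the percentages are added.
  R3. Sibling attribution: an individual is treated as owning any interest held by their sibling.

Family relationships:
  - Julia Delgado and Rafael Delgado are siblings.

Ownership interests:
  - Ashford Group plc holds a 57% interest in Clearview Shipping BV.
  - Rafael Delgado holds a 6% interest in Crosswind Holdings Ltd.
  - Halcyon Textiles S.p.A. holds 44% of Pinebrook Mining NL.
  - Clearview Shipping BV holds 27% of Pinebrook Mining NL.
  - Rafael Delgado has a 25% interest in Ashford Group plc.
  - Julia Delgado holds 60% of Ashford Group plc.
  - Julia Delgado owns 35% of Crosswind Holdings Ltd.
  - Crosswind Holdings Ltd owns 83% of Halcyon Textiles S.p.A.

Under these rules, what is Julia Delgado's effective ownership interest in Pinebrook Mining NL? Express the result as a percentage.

28.0547%

By sibling attribution (R3), Julia Delgado is treated as also owning Rafael Delgado's interest in Ashford Group plc, giving 60% + 25% = 85%.
By sibling attribution (R3), Julia Delgado is treated as also owning Rafael Delgado's interest in Crosswind Holdings Ltd, giving 35% + 6% = 41%.
Chain via Ashford Group plc → Clearview Shipping BV (R1): 85% × 57% × 27% = 13.0815% of Pinebrook Mining NL.
Chain via Crosswind Holdings Ltd → Halcyon Textiles S.p.A. (R1): 41% × 83% × 44% = 14.9732% of Pinebrook Mining NL.
Aggregating (R2): 13.0815% + 14.9732% = 28.0547%.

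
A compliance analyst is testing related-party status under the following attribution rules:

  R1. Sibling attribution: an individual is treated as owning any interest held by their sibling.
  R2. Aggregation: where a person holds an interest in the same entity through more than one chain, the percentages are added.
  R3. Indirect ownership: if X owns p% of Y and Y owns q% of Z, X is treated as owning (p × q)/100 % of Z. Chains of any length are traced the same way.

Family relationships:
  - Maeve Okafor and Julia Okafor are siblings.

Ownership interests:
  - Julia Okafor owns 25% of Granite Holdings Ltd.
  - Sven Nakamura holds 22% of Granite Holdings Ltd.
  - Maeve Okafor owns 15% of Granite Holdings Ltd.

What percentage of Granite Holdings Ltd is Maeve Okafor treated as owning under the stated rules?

By sibling attribution (R1), Maeve Okafor is treated as also owning Julia Okafor's interest in Granite Holdings Ltd, giving 15% + 25% = 40%.
Direct interest in Granite Holdings Ltd: 40%.

40%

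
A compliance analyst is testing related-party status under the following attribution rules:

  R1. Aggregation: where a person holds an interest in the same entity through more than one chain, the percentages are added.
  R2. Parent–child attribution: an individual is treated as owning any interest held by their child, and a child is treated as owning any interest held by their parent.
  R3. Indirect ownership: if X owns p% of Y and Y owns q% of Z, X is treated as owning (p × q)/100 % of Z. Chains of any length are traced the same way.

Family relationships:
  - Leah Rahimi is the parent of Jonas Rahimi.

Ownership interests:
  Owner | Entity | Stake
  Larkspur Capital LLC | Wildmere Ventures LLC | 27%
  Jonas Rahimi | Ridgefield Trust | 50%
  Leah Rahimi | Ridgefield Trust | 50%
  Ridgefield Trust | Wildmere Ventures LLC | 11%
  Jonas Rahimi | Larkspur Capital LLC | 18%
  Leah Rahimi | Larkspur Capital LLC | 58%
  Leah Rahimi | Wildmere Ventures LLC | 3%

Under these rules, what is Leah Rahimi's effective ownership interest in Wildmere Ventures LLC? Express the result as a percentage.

By parent–child attribution (R2), Leah Rahimi is treated as also owning Jonas Rahimi's interest in Ridgefield Trust, giving 50% + 50% = 100%.
By parent–child attribution (R2), Leah Rahimi is treated as also owning Jonas Rahimi's interest in Larkspur Capital LLC, giving 58% + 18% = 76%.
Chain via Ridgefield Trust (R3): 100% × 11% = 11% of Wildmere Ventures LLC.
Chain via Larkspur Capital LLC (R3): 76% × 27% = 20.52% of Wildmere Ventures LLC.
Direct interest in Wildmere Ventures LLC: 3%.
Aggregating (R1): 11% + 20.52% + 3% = 34.52%.

34.52%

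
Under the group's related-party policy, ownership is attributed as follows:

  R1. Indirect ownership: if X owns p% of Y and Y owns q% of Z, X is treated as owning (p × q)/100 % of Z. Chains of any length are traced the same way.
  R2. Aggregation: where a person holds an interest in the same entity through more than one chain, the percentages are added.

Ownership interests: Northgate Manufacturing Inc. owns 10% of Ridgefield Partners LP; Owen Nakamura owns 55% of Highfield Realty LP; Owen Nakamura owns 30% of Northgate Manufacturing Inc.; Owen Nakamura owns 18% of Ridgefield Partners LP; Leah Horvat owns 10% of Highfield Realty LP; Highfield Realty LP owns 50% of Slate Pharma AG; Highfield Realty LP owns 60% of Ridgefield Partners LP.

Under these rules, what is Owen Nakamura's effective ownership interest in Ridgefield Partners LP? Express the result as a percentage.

Chain via Highfield Realty LP (R1): 55% × 60% = 33% of Ridgefield Partners LP.
Chain via Northgate Manufacturing Inc. (R1): 30% × 10% = 3% of Ridgefield Partners LP.
Direct interest in Ridgefield Partners LP: 18%.
Aggregating (R2): 33% + 3% + 18% = 54%.

54%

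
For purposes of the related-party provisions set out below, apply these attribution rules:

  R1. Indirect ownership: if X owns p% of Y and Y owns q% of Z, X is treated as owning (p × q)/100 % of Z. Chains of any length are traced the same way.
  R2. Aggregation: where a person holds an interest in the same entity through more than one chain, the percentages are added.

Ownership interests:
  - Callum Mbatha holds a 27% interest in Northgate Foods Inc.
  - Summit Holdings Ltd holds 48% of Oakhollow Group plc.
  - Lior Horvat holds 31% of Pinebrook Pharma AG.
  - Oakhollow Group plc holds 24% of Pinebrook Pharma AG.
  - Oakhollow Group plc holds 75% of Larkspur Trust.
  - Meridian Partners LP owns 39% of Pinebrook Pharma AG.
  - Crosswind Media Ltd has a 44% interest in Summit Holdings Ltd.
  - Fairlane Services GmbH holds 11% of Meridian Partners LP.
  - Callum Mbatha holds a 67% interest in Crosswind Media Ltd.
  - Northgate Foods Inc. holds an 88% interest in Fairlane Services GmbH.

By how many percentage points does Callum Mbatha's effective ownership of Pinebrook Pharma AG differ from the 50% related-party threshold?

45.5846

Chain via Crosswind Media Ltd → Summit Holdings Ltd → Oakhollow Group plc (R1): 67% × 44% × 48% × 24% = 3.396096% of Pinebrook Pharma AG.
Chain via Northgate Foods Inc. → Fairlane Services GmbH → Meridian Partners LP (R1): 27% × 88% × 11% × 39% = 1.019304% of Pinebrook Pharma AG.
Aggregating (R2): 3.396096% + 1.019304% = 4.4154%.
4.4154% falls short of the 50% threshold by 45.5846 percentage points.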